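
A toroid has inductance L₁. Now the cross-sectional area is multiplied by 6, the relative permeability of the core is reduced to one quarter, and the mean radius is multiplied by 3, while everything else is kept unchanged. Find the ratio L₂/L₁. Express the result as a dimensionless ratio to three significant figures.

L₂/L₁ = 0.500

For a toroid, L ∝ μᵣN²A/R.
L₂/L₁ = (6) × (0.25) × (3)^-1 = 0.500.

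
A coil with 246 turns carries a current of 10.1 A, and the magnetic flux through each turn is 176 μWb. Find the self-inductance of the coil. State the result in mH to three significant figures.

L ≈ 4.29 mH

Self-inductance is defined by L = NΦ_B/I (flux linkage over current).
L = (246)(1.760×10^-4 Wb)/(10.1 A) = 4.287×10^-3 H.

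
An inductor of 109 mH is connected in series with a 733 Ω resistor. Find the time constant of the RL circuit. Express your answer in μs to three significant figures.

τ ≈ 149 μs

τ = L/R = (0.109 H)/(733 Ω) = 1.487×10^-4 s.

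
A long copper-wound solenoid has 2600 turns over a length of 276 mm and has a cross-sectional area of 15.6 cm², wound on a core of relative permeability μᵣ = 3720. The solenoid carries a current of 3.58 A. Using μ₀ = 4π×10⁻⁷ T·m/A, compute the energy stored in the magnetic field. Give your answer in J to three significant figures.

U ≈ 1140 J

A = 15.6 cm² = 1.560×10^-3 m².
L = μ₀μᵣN²A/ℓ = (4π×10⁻⁷)(3720)(2600)²(1.560×10^-3)/(0.276) = 178.6 H.
U = ½LI² = ½(178.6)(3.58)² = 1.1446×10^3 J.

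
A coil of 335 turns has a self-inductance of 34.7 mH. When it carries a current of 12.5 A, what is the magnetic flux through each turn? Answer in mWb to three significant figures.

Φ_B ≈ 1.29 mWb

From L = NΦ_B/I, the flux per turn is Φ_B = LI/N.
Φ_B = (3.470×10^-2 H)(12.5 A)/335 = 1.2948×10^-3 Wb.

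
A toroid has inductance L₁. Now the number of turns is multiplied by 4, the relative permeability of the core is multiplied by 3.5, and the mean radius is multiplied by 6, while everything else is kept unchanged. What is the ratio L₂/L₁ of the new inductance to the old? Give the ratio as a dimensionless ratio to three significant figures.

L₂/L₁ = 9.33

For a toroid, L ∝ μᵣN²A/R.
L₂/L₁ = (4)^2 × (3.5) × (6)^-1 = 9.33.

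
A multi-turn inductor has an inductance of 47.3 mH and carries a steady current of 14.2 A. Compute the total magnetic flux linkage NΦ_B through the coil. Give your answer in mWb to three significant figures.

From L = NΦ_B/I, the flux linkage is NΦ_B = LI.
NΦ_B = (4.730×10^-2 H)(14.2 A) = 0.6717 Wb.

NΦ_B ≈ 672 mWb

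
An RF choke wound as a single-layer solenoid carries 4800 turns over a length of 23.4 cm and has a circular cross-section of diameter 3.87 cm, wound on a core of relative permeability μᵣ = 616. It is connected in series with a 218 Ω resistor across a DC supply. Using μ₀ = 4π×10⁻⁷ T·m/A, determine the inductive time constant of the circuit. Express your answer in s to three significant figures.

τ ≈ 0.411 s

A = π(d/2)² = π(1.935×10^-2 m)² = 1.176×10^-3 m².
L = μ₀μᵣN²A/ℓ = (4π×10⁻⁷)(616)(4800)²(1.176×10^-3)/(0.234) = 89.65 H.
τ = L/R = (89.65)/(218) = 0.4113 s.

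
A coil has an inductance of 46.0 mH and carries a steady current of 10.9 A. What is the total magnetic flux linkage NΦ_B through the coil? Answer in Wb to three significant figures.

From L = NΦ_B/I, the flux linkage is NΦ_B = LI.
NΦ_B = (4.600×10^-2 H)(10.9 A) = 0.5014 Wb.

NΦ_B ≈ 0.501 Wb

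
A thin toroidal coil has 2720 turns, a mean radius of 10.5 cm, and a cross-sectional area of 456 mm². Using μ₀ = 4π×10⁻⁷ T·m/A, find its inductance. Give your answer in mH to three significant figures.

For a thin toroid, L = μ₀N²A/(2πR).
L = (4π×10⁻⁷)(2720)²(4.560×10^-4) / (2π×0.105 m) = 6.426×10^-3 H.

L ≈ 6.43 mH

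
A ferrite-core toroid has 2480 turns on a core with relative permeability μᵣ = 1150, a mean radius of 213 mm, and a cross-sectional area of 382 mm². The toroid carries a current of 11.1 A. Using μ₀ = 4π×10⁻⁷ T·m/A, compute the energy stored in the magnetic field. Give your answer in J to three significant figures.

L = μ₀μᵣN²A/(2πR) = (4π×10⁻⁷)(1150)(2480)²(3.820×10^-4)/(2π×0.213) = 2.537 H.
U = ½LI² = ½(2.537)(11.1)² = 156.3 J.

U ≈ 156 J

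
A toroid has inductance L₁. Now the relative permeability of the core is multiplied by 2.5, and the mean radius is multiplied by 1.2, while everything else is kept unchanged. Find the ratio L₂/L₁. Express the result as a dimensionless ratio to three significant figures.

L₂/L₁ = 2.08

For a toroid, L ∝ μᵣN²A/R.
L₂/L₁ = (2.5) × (1.2)^-1 = 2.08.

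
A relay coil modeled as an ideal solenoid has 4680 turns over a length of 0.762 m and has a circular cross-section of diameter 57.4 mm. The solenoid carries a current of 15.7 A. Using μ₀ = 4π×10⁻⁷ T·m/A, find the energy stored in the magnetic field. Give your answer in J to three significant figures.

A = π(d/2)² = π(2.870×10^-2 m)² = 2.588×10^-3 m².
L = μ₀N²A/ℓ = (4π×10⁻⁷)(4680)²(2.588×10^-3)/(0.762) = 9.347×10^-2 H.
U = ½LI² = ½(9.347×10^-2)(15.7)² = 11.52 J.

U ≈ 11.5 J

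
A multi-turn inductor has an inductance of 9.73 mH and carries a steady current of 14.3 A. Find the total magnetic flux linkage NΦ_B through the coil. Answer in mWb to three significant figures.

From L = NΦ_B/I, the flux linkage is NΦ_B = LI.
NΦ_B = (9.730×10^-3 H)(14.3 A) = 0.1391 Wb.

NΦ_B ≈ 139 mWb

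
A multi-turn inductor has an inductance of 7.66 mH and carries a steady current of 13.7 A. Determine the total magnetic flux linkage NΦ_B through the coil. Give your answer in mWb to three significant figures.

From L = NΦ_B/I, the flux linkage is NΦ_B = LI.
NΦ_B = (7.660×10^-3 H)(13.7 A) = 0.1049 Wb.

NΦ_B ≈ 105 mWb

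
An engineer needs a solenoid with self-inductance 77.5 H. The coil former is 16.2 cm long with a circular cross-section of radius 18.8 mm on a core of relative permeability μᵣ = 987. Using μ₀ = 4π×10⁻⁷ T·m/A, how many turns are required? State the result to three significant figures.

N ≈ 3020 turns

A = πr² = π(1.880×10^-2 m)² = 1.110×10^-3 m².
From L = μ₀μᵣN²A/ℓ, N = √(Lℓ / (μ₀μᵣA)).
N = √[(77.5)(0.162) / ((4π×10⁻⁷)(987)×1.110×10^-3)] = √(9.116×10^6) ≈ 3019.3.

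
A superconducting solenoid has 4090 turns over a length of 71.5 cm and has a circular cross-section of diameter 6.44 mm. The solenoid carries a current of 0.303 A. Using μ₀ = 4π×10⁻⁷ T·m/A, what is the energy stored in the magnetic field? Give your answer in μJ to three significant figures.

A = π(d/2)² = π(3.220×10^-3 m)² = 3.257×10^-5 m².
L = μ₀N²A/ℓ = (4π×10⁻⁷)(4090)²(3.257×10^-5)/(0.715) = 9.577×10^-4 H.
U = ½LI² = ½(9.577×10^-4)(0.303)² = 4.396×10^-5 J.

U ≈ 44.0 μJ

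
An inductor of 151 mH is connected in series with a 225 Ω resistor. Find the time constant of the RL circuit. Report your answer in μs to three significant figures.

τ ≈ 671 μs

τ = L/R = (0.151 H)/(225 Ω) = 6.711×10^-4 s.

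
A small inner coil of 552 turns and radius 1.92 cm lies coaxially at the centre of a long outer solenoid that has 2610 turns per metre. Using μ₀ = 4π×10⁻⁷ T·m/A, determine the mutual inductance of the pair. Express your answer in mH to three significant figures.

M ≈ 2.10 mH

The outer solenoid produces a uniform field B₁ = μ₀n₁I₁ across the inner coil,
so the flux linkage is N₂Φ = N₂B₁A₂ = μ₀n₁N₂A₂·I₁, giving M = μ₀n₁N₂A₂.
A₂ = πr² = π(1.920×10^-2 m)² = 1.158×10^-3 m².
M = (4π×10⁻⁷)(2610)(552)(1.158×10^-3) = 2.097×10^-3 H.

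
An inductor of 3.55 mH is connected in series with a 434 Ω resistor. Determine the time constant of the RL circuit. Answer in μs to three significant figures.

τ ≈ 8.18 μs

τ = L/R = (3.550×10^-3 H)/(434 Ω) = 8.180×10^-6 s.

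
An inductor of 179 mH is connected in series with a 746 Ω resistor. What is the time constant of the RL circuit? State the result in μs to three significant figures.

τ = L/R = (0.179 H)/(746 Ω) = 2.399×10^-4 s.

τ ≈ 240 μs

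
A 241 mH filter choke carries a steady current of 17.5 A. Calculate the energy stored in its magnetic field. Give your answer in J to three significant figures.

U ≈ 36.9 J

Stored magnetic energy: U = ½LI².
U = ½(0.241 H)(17.5 A)² = 36.9 J.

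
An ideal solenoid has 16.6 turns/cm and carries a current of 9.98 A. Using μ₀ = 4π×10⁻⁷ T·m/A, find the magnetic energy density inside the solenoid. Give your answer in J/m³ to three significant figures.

u ≈ 172 J/m³

B = μ₀nI = (4π×10⁻⁷)(1.660×10^3)(9.98) = 2.082×10^-2 T.
u = B²/(2μ₀) = (2.082×10^-2)²/(2×4π×10⁻⁷) = 172.4 J/m³.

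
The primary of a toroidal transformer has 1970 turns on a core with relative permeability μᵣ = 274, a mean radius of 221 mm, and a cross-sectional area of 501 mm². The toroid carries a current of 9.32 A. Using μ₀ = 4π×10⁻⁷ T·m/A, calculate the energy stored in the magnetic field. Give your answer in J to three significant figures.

U ≈ 20.9 J

L = μ₀μᵣN²A/(2πR) = (4π×10⁻⁷)(274)(1970)²(5.010×10^-4)/(2π×0.221) = 0.4821 H.
U = ½LI² = ½(0.4821)(9.32)² = 20.94 J.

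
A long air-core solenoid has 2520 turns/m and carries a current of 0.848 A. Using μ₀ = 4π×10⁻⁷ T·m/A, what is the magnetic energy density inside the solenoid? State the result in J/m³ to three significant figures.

u ≈ 2.87 J/m³

B = μ₀nI = (4π×10⁻⁷)(2.520×10^3)(0.848) = 2.685×10^-3 T.
u = B²/(2μ₀) = (2.685×10^-3)²/(2×4π×10⁻⁷) = 2.869 J/m³.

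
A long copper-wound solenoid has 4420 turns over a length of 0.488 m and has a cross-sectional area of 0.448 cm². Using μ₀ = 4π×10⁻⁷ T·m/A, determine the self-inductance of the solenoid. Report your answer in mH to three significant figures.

L ≈ 2.25 mH

A = 0.448 cm² = 4.480×10^-5 m².
For a long solenoid, L = μ₀N²A/ℓ.
L = (4π×10⁻⁷)(4420)²(4.480×10^-5)/(0.488 m) = 2.254×10^-3 H.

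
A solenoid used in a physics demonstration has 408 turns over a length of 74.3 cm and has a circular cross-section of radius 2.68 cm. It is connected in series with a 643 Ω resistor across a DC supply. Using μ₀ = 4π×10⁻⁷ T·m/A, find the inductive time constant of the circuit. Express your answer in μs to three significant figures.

A = πr² = π(2.680×10^-2 m)² = 2.256×10^-3 m².
L = μ₀N²A/ℓ = (4π×10⁻⁷)(408)²(2.256×10^-3)/(0.743) = 6.353×10^-4 H.
τ = L/R = (6.353×10^-4)/(643) = 9.880×10^-7 s.

τ ≈ 0.988 μs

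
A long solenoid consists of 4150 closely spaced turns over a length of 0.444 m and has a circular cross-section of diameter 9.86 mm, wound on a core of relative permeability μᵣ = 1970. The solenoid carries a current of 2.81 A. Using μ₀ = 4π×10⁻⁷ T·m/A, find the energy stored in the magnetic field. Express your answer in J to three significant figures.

U ≈ 28.9 J

A = π(d/2)² = π(4.930×10^-3 m)² = 7.636×10^-5 m².
L = μ₀μᵣN²A/ℓ = (4π×10⁻⁷)(1970)(4150)²(7.636×10^-5)/(0.444) = 7.332 H.
U = ½LI² = ½(7.332)(2.81)² = 28.948 J.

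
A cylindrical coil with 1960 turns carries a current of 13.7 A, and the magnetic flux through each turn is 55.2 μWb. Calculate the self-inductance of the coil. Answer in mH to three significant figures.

Self-inductance is defined by L = NΦ_B/I (flux linkage over current).
L = (1960)(5.520×10^-5 Wb)/(13.7 A) = 7.897×10^-3 H.

L ≈ 7.90 mH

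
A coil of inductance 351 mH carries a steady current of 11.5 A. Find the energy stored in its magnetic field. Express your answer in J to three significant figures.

Stored magnetic energy: U = ½LI².
U = ½(0.351 H)(11.5 A)² = 23.21 J.

U ≈ 23.2 J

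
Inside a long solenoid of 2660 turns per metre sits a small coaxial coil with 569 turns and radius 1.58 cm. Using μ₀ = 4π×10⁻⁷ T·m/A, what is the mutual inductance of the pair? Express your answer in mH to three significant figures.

M ≈ 1.49 mH

The outer solenoid produces a uniform field B₁ = μ₀n₁I₁ across the inner coil,
so the flux linkage is N₂Φ = N₂B₁A₂ = μ₀n₁N₂A₂·I₁, giving M = μ₀n₁N₂A₂.
A₂ = πr² = π(1.580×10^-2 m)² = 7.843×10^-4 m².
M = (4π×10⁻⁷)(2660)(569)(7.843×10^-4) = 1.492×10^-3 H.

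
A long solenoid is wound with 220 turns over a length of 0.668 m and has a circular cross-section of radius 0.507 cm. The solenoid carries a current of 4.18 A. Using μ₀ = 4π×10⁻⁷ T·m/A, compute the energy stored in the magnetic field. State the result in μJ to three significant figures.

A = πr² = π(5.070×10^-3 m)² = 8.075×10^-5 m².
L = μ₀N²A/ℓ = (4π×10⁻⁷)(220)²(8.075×10^-5)/(0.668) = 7.353×10^-6 H.
U = ½LI² = ½(7.353×10^-6)(4.18)² = 6.423×10^-5 J.

U ≈ 64.2 μJ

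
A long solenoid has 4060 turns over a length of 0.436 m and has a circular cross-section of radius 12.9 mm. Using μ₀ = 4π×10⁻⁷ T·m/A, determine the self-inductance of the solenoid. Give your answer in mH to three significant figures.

A = πr² = π(1.290×10^-2 m)² = 5.228×10^-4 m².
For a long solenoid, L = μ₀N²A/ℓ.
L = (4π×10⁻⁷)(4060)²(5.228×10^-4)/(0.436 m) = 2.484×10^-2 H.

L ≈ 24.8 mH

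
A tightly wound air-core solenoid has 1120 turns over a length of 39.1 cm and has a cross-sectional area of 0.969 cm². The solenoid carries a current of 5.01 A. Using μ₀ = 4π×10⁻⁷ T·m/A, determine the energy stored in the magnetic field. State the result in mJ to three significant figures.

U ≈ 4.90 mJ

A = 0.969 cm² = 9.690×10^-5 m².
L = μ₀N²A/ℓ = (4π×10⁻⁷)(1120)²(9.690×10^-5)/(0.391) = 3.907×10^-4 H.
U = ½LI² = ½(3.907×10^-4)(5.01)² = 4.903×10^-3 J.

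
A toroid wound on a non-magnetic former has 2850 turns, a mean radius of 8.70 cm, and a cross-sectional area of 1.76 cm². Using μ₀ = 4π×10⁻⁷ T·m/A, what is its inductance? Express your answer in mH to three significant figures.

For a thin toroid, L = μ₀N²A/(2πR).
L = (4π×10⁻⁷)(2850)²(1.760×10^-4) / (2π×8.700×10^-2 m) = 3.286×10^-3 H.

L ≈ 3.29 mH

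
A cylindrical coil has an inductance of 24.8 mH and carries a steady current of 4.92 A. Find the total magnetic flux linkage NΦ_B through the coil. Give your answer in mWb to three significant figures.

NΦ_B ≈ 122 mWb

From L = NΦ_B/I, the flux linkage is NΦ_B = LI.
NΦ_B = (2.480×10^-2 H)(4.92 A) = 0.122 Wb.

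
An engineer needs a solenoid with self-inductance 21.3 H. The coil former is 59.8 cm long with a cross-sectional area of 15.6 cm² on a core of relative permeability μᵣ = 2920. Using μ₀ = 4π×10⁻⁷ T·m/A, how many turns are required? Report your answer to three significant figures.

A = 15.6 cm² = 1.560×10^-3 m².
From L = μ₀μᵣN²A/ℓ, N = √(Lℓ / (μ₀μᵣA)).
N = √[(21.3)(0.598) / ((4π×10⁻⁷)(2920)×1.560×10^-3)] = √(2.225×10^6) ≈ 1491.7.

N ≈ 1490 turns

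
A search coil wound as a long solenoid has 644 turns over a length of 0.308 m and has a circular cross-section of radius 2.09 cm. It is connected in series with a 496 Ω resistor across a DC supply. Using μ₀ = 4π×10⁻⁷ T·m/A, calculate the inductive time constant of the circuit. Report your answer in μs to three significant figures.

τ ≈ 4.68 μs

A = πr² = π(2.090×10^-2 m)² = 1.372×10^-3 m².
L = μ₀N²A/ℓ = (4π×10⁻⁷)(644)²(1.372×10^-3)/(0.308) = 2.322×10^-3 H.
τ = L/R = (2.322×10^-3)/(496) = 4.682×10^-6 s.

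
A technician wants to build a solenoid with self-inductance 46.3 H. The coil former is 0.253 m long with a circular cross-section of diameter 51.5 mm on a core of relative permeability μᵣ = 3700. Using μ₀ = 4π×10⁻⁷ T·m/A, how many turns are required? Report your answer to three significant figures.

N ≈ 1100 turns

A = π(d/2)² = π(2.575×10^-2 m)² = 2.083×10^-3 m².
From L = μ₀μᵣN²A/ℓ, N = √(Lℓ / (μ₀μᵣA)).
N = √[(46.3)(0.253) / ((4π×10⁻⁷)(3700)×2.083×10^-3)] = √(1.209×10^6) ≈ 1099.7.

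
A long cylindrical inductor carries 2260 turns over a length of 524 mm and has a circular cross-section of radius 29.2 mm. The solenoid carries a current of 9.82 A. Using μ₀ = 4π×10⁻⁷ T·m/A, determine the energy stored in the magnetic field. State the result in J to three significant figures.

U ≈ 1.58 J

A = πr² = π(2.920×10^-2 m)² = 2.679×10^-3 m².
L = μ₀N²A/ℓ = (4π×10⁻⁷)(2260)²(2.679×10^-3)/(0.524) = 3.281×10^-2 H.
U = ½LI² = ½(3.281×10^-2)(9.82)² = 1.582 J.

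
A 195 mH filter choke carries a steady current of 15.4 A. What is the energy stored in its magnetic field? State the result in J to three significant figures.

Stored magnetic energy: U = ½LI².
U = ½(0.195 H)(15.4 A)² = 23.12 J.

U ≈ 23.1 J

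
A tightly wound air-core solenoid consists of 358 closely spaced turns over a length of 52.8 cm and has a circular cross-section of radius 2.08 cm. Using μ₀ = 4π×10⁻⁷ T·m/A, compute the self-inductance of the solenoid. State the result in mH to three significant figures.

A = πr² = π(2.080×10^-2 m)² = 1.359×10^-3 m².
For a long solenoid, L = μ₀N²A/ℓ.
L = (4π×10⁻⁷)(358)²(1.359×10^-3)/(0.528 m) = 4.146×10^-4 H.

L ≈ 0.415 mH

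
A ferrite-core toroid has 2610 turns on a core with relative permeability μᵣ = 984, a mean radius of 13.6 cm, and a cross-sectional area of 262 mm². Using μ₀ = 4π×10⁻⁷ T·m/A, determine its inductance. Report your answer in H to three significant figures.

L ≈ 2.58 H

For a thin toroid, L = μ₀μᵣN²A/(2πR).
L = (4π×10⁻⁷)(984)(2610)²(2.620×10^-4) / (2π×0.136 m) = 2.583 H.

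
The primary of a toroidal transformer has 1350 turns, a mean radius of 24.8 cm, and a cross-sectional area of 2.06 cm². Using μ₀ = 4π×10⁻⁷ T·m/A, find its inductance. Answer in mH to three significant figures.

For a thin toroid, L = μ₀N²A/(2πR).
L = (4π×10⁻⁷)(1350)²(2.060×10^-4) / (2π×0.248 m) = 3.028×10^-4 H.

L ≈ 0.303 mH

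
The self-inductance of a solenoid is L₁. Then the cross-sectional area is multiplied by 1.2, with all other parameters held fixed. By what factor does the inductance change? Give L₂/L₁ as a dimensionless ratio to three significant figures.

For a solenoid, L ∝ μᵣN²A/ℓ.
L₂/L₁ = (1.2) = 1.20.

L₂/L₁ = 1.20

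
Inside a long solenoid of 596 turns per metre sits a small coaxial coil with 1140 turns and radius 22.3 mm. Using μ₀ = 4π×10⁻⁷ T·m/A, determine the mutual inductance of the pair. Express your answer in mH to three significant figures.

The outer solenoid produces a uniform field B₁ = μ₀n₁I₁ across the inner coil,
so the flux linkage is N₂Φ = N₂B₁A₂ = μ₀n₁N₂A₂·I₁, giving M = μ₀n₁N₂A₂.
A₂ = πr² = π(2.230×10^-2 m)² = 1.562×10^-3 m².
M = (4π×10⁻⁷)(596)(1140)(1.562×10^-3) = 1.334×10^-3 H.

M ≈ 1.33 mH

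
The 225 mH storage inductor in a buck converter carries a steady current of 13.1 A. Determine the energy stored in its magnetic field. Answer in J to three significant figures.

Stored magnetic energy: U = ½LI².
U = ½(0.225 H)(13.1 A)² = 19.31 J.

U ≈ 19.3 J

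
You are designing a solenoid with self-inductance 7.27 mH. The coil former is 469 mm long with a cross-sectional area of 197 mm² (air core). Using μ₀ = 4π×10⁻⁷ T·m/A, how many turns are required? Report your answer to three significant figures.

A = 197 mm² = 1.970×10^-4 m².
From L = μ₀N²A/ℓ, N = √(Lℓ / (μ₀A)).
N = √[(7.270×10^-3)(0.469) / ((4π×10⁻⁷)×1.970×10^-4)] = √(1.377×10^7) ≈ 3711.2.

N ≈ 3710 turns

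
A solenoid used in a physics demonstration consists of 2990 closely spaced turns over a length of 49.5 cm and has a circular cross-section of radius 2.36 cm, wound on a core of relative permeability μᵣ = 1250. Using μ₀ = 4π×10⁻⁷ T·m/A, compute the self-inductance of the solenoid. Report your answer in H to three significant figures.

A = πr² = π(2.360×10^-2 m)² = 1.750×10^-3 m².
For a long solenoid, L = μ₀μᵣN²A/ℓ.
L = (4π×10⁻⁷)(1250)(2990)²(1.750×10^-3)/(0.495 m) = 49.64 H.

L ≈ 49.6 H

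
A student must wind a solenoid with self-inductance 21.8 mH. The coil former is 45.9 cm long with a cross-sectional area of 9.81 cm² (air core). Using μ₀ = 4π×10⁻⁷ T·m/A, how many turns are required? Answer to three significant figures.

A = 9.81 cm² = 9.810×10^-4 m².
From L = μ₀N²A/ℓ, N = √(Lℓ / (μ₀A)).
N = √[(2.180×10^-2)(0.459) / ((4π×10⁻⁷)×9.810×10^-4)] = √(8.117×10^6) ≈ 2849.0.

N ≈ 2850 turns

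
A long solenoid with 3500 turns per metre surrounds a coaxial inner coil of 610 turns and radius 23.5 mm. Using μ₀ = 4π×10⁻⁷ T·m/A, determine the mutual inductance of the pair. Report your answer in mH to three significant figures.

M ≈ 4.65 mH

The outer solenoid produces a uniform field B₁ = μ₀n₁I₁ across the inner coil,
so the flux linkage is N₂Φ = N₂B₁A₂ = μ₀n₁N₂A₂·I₁, giving M = μ₀n₁N₂A₂.
A₂ = πr² = π(2.350×10^-2 m)² = 1.7349×10^-3 m².
M = (4π×10⁻⁷)(3500)(610)(1.7349×10^-3) = 4.6547×10^-3 H.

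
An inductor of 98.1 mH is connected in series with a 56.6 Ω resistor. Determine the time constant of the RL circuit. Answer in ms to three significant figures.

τ = L/R = (9.810×10^-2 H)/(56.6 Ω) = 1.733×10^-3 s.

τ ≈ 1.73 ms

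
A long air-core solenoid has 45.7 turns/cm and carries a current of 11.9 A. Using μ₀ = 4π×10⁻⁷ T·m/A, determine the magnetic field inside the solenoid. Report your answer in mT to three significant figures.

B ≈ 68.3 mT

Inside a long solenoid, B = μ₀nI.
B = (4π×10⁻⁷)(4.570×10^3 m⁻¹)(11.9 A) = 6.834×10^-2 T.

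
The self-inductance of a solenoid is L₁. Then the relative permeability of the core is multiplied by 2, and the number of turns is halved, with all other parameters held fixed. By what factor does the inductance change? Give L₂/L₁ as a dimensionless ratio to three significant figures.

For a solenoid, L ∝ μᵣN²A/ℓ.
L₂/L₁ = (2) × (0.5)^2 = 0.500.

L₂/L₁ = 0.500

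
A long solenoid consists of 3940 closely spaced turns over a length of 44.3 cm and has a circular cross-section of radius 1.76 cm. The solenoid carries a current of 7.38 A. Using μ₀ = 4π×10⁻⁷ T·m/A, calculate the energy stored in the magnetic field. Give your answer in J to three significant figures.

A = πr² = π(1.760×10^-2 m)² = 9.731×10^-4 m².
L = μ₀N²A/ℓ = (4π×10⁻⁷)(3940)²(9.731×10^-4)/(0.443) = 4.285×10^-2 H.
U = ½LI² = ½(4.285×10^-2)(7.38)² = 1.167 J.

U ≈ 1.17 J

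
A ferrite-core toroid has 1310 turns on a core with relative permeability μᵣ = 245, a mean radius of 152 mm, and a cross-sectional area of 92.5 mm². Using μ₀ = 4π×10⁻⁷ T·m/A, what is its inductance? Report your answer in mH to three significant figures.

For a thin toroid, L = μ₀μᵣN²A/(2πR).
L = (4π×10⁻⁷)(245)(1310)²(9.250×10^-5) / (2π×0.152 m) = 5.117×10^-2 H.

L ≈ 51.2 mH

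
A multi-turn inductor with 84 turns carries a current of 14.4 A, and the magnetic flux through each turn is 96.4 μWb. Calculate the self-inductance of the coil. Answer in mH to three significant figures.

L ≈ 0.562 mH

Self-inductance is defined by L = NΦ_B/I (flux linkage over current).
L = (84)(9.640×10^-5 Wb)/(14.4 A) = 5.623×10^-4 H.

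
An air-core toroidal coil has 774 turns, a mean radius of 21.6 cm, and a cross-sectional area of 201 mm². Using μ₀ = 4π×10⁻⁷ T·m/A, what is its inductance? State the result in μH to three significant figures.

L ≈ 111 μH

For a thin toroid, L = μ₀N²A/(2πR).
L = (4π×10⁻⁷)(774)²(2.010×10^-4) / (2π×0.216 m) = 1.1149×10^-4 H.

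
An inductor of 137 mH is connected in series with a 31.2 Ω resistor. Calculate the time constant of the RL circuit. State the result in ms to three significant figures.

τ ≈ 4.39 ms

τ = L/R = (0.137 H)/(31.2 Ω) = 4.391×10^-3 s.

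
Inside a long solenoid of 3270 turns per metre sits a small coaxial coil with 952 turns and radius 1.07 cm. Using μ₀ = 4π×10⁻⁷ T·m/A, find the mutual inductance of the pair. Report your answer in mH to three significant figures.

M ≈ 1.41 mH

The outer solenoid produces a uniform field B₁ = μ₀n₁I₁ across the inner coil,
so the flux linkage is N₂Φ = N₂B₁A₂ = μ₀n₁N₂A₂·I₁, giving M = μ₀n₁N₂A₂.
A₂ = πr² = π(1.070×10^-2 m)² = 3.597×10^-4 m².
M = (4π×10⁻⁷)(3270)(952)(3.597×10^-4) = 1.407×10^-3 H.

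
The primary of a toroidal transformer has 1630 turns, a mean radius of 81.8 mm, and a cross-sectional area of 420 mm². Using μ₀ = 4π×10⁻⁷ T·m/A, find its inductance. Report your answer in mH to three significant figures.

For a thin toroid, L = μ₀N²A/(2πR).
L = (4π×10⁻⁷)(1630)²(4.200×10^-4) / (2π×8.180×10^-2 m) = 2.728×10^-3 H.

L ≈ 2.73 mH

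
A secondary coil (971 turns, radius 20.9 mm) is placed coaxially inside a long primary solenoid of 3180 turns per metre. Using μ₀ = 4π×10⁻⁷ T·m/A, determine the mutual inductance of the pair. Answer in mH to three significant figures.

The outer solenoid produces a uniform field B₁ = μ₀n₁I₁ across the inner coil,
so the flux linkage is N₂Φ = N₂B₁A₂ = μ₀n₁N₂A₂·I₁, giving M = μ₀n₁N₂A₂.
A₂ = πr² = π(2.090×10^-2 m)² = 1.372×10^-3 m².
M = (4π×10⁻⁷)(3180)(971)(1.372×10^-3) = 5.3247×10^-3 H.

M ≈ 5.32 mH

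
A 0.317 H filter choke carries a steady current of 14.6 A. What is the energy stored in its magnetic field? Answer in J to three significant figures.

U ≈ 33.8 J

Stored magnetic energy: U = ½LI².
U = ½(0.317 H)(14.6 A)² = 33.79 J.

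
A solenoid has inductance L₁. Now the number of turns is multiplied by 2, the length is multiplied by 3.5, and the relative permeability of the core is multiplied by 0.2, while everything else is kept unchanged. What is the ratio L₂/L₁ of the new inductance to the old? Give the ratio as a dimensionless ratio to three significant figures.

L₂/L₁ = 0.229

For a solenoid, L ∝ μᵣN²A/ℓ.
L₂/L₁ = (2)^2 × (3.5)^-1 × (0.2) = 0.229.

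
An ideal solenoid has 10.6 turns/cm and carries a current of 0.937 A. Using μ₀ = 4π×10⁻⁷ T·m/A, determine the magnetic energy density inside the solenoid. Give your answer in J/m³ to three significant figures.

u ≈ 0.620 J/m³

B = μ₀nI = (4π×10⁻⁷)(1.060×10^3)(0.937) = 1.248×10^-3 T.
u = B²/(2μ₀) = (1.248×10^-3)²/(2×4π×10⁻⁷) = 0.6198 J/m³.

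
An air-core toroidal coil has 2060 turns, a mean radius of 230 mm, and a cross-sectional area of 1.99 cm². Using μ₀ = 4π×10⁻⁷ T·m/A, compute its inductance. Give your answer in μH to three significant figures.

L ≈ 734 μH

For a thin toroid, L = μ₀N²A/(2πR).
L = (4π×10⁻⁷)(2060)²(1.990×10^-4) / (2π×0.23 m) = 7.343×10^-4 H.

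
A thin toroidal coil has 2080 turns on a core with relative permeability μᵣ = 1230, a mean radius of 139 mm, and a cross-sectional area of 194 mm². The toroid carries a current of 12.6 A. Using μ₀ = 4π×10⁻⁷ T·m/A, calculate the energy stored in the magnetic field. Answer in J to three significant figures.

U ≈ 118 J

L = μ₀μᵣN²A/(2πR) = (4π×10⁻⁷)(1230)(2080)²(1.940×10^-4)/(2π×0.139) = 1.485 H.
U = ½LI² = ½(1.485)(12.6)² = 117.9 J.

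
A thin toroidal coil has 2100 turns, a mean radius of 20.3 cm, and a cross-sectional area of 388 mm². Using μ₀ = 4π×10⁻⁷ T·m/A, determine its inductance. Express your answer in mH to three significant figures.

L ≈ 1.69 mH

For a thin toroid, L = μ₀N²A/(2πR).
L = (4π×10⁻⁷)(2100)²(3.880×10^-4) / (2π×0.203 m) = 1.686×10^-3 H.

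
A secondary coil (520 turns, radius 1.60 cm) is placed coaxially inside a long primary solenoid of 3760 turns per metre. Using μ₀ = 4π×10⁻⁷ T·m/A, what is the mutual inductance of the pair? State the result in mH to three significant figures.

M ≈ 1.98 mH

The outer solenoid produces a uniform field B₁ = μ₀n₁I₁ across the inner coil,
so the flux linkage is N₂Φ = N₂B₁A₂ = μ₀n₁N₂A₂·I₁, giving M = μ₀n₁N₂A₂.
A₂ = πr² = π(1.600×10^-2 m)² = 8.042×10^-4 m².
M = (4π×10⁻⁷)(3760)(520)(8.042×10^-4) = 1.976×10^-3 H.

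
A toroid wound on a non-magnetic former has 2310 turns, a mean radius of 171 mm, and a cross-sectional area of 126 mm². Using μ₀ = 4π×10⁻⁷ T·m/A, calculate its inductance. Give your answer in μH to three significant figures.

L ≈ 786 μH

For a thin toroid, L = μ₀N²A/(2πR).
L = (4π×10⁻⁷)(2310)²(1.260×10^-4) / (2π×0.171 m) = 7.864×10^-4 H.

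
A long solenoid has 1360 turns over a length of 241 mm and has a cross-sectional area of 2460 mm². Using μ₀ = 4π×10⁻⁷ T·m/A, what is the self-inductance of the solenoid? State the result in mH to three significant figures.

A = 2460 mm² = 2.460×10^-3 m².
For a long solenoid, L = μ₀N²A/ℓ.
L = (4π×10⁻⁷)(1360)²(2.460×10^-3)/(0.241 m) = 2.372×10^-2 H.

L ≈ 23.7 mH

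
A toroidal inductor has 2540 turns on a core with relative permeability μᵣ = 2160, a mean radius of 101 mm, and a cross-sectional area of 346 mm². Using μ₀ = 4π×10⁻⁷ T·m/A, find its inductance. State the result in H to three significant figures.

L ≈ 9.55 H

For a thin toroid, L = μ₀μᵣN²A/(2πR).
L = (4π×10⁻⁷)(2160)(2540)²(3.460×10^-4) / (2π×0.101 m) = 9.548 H.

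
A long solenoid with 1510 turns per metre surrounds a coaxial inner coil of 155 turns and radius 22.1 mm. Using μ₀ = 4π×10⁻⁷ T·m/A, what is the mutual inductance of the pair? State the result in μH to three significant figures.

The outer solenoid produces a uniform field B₁ = μ₀n₁I₁ across the inner coil,
so the flux linkage is N₂Φ = N₂B₁A₂ = μ₀n₁N₂A₂·I₁, giving M = μ₀n₁N₂A₂.
A₂ = πr² = π(2.210×10^-2 m)² = 1.534×10^-3 m².
M = (4π×10⁻⁷)(1510)(155)(1.534×10^-3) = 4.513×10^-4 H.

M ≈ 451 μH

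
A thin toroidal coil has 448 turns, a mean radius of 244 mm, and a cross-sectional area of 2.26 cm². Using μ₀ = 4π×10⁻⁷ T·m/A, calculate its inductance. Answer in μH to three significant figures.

For a thin toroid, L = μ₀N²A/(2πR).
L = (4π×10⁻⁷)(448)²(2.260×10^-4) / (2π×0.244 m) = 3.718×10^-5 H.

L ≈ 37.2 μH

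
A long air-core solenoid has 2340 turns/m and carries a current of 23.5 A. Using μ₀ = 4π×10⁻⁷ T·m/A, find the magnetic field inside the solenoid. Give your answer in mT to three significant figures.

B ≈ 69.1 mT

Inside a long solenoid, B = μ₀nI.
B = (4π×10⁻⁷)(2.340×10^3 m⁻¹)(23.5 A) = 6.910×10^-2 T.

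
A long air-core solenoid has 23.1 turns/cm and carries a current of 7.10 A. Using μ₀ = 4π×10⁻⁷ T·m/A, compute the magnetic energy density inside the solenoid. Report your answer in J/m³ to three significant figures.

B = μ₀nI = (4π×10⁻⁷)(2.310×10^3)(7.10) = 2.061×10^-2 T.
u = B²/(2μ₀) = (2.061×10^-2)²/(2×4π×10⁻⁷) = 169 J/m³.

u ≈ 169 J/m³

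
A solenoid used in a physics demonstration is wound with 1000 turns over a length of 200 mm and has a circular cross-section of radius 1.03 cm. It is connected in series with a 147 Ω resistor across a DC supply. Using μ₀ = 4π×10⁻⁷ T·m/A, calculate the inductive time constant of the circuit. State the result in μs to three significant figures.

τ ≈ 14.2 μs

A = πr² = π(1.030×10^-2 m)² = 3.333×10^-4 m².
L = μ₀N²A/ℓ = (4π×10⁻⁷)(1000)²(3.333×10^-4)/(0.2) = 2.094×10^-3 H.
τ = L/R = (2.094×10^-3)/(147) = 1.4246×10^-5 s.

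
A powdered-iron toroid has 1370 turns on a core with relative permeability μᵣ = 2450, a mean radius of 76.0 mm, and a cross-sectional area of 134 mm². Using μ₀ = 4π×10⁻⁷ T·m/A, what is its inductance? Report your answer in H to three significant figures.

For a thin toroid, L = μ₀μᵣN²A/(2πR).
L = (4π×10⁻⁷)(2450)(1370)²(1.340×10^-4) / (2π×7.600×10^-2 m) = 1.622 H.

L ≈ 1.62 H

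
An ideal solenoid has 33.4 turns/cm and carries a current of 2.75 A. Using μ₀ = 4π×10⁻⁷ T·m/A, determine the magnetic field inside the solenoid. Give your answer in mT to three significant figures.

B ≈ 11.5 mT

Inside a long solenoid, B = μ₀nI.
B = (4π×10⁻⁷)(3.340×10^3 m⁻¹)(2.75 A) = 1.154×10^-2 T.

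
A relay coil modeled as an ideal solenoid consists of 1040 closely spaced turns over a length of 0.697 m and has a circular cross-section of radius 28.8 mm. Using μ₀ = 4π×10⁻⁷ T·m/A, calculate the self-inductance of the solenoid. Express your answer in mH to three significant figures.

A = πr² = π(2.880×10^-2 m)² = 2.606×10^-3 m².
For a long solenoid, L = μ₀N²A/ℓ.
L = (4π×10⁻⁷)(1040)²(2.606×10^-3)/(0.697 m) = 5.081×10^-3 H.

L ≈ 5.08 mH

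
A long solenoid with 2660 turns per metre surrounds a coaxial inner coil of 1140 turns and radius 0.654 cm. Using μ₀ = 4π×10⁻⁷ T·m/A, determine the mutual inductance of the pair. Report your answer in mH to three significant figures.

The outer solenoid produces a uniform field B₁ = μ₀n₁I₁ across the inner coil,
so the flux linkage is N₂Φ = N₂B₁A₂ = μ₀n₁N₂A₂·I₁, giving M = μ₀n₁N₂A₂.
A₂ = πr² = π(6.540×10^-3 m)² = 1.344×10^-4 m².
M = (4π×10⁻⁷)(2660)(1140)(1.344×10^-4) = 5.120×10^-4 H.

M ≈ 0.512 mH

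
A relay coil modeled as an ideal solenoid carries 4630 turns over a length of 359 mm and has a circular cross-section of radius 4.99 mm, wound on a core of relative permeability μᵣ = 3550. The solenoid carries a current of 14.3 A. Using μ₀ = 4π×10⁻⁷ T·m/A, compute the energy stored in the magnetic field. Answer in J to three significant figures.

A = πr² = π(4.990×10^-3 m)² = 7.823×10^-5 m².
L = μ₀μᵣN²A/ℓ = (4π×10⁻⁷)(3550)(4630)²(7.823×10^-5)/(0.359) = 20.84 H.
U = ½LI² = ½(20.84)(14.3)² = 2.131×10^3 J.

U ≈ 2130 J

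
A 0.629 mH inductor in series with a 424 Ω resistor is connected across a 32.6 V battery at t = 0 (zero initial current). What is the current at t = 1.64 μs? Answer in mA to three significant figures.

τ = L/R = 6.290×10^-4/424 = 1.483×10^-6 s; final current I_∞ = ε/R = 32.6/424 = 7.689×10^-2 A.
I(t) = I_∞(1 − e^(−t/τ)) with t/τ = 1.106.
I = (7.689×10^-2)(1 − e^(−1.106)) = 5.143×10^-2 A.

I ≈ 51.4 mA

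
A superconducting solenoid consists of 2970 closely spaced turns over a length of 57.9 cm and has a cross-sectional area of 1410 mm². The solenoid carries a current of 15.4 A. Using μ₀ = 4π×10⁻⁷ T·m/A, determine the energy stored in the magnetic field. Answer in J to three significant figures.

U ≈ 3.20 J

A = 1410 mm² = 1.410×10^-3 m².
L = μ₀N²A/ℓ = (4π×10⁻⁷)(2970)²(1.410×10^-3)/(0.579) = 2.699×10^-2 H.
U = ½LI² = ½(2.699×10^-2)(15.4)² = 3.201 J.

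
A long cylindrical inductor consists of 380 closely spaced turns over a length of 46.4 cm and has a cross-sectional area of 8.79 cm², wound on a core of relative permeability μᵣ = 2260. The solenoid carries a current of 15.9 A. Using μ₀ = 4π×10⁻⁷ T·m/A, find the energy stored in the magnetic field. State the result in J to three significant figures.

A = 8.79 cm² = 8.790×10^-4 m².
L = μ₀μᵣN²A/ℓ = (4π×10⁻⁷)(2260)(380)²(8.790×10^-4)/(0.464) = 0.7769 H.
U = ½LI² = ½(0.7769)(15.9)² = 98.2 J.

U ≈ 98.2 J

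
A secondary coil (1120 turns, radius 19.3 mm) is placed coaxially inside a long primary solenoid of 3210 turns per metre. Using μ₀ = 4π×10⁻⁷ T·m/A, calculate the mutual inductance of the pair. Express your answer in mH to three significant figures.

M ≈ 5.29 mH

The outer solenoid produces a uniform field B₁ = μ₀n₁I₁ across the inner coil,
so the flux linkage is N₂Φ = N₂B₁A₂ = μ₀n₁N₂A₂·I₁, giving M = μ₀n₁N₂A₂.
A₂ = πr² = π(1.930×10^-2 m)² = 1.170×10^-3 m².
M = (4π×10⁻⁷)(3210)(1120)(1.170×10^-3) = 5.287×10^-3 H.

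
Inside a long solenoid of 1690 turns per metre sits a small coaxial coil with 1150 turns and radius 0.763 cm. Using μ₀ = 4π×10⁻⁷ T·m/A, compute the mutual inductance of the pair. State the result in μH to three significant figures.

M ≈ 447 μH

The outer solenoid produces a uniform field B₁ = μ₀n₁I₁ across the inner coil,
so the flux linkage is N₂Φ = N₂B₁A₂ = μ₀n₁N₂A₂·I₁, giving M = μ₀n₁N₂A₂.
A₂ = πr² = π(7.630×10^-3 m)² = 1.829×10^-4 m².
M = (4π×10⁻⁷)(1690)(1150)(1.829×10^-4) = 4.467×10^-4 H.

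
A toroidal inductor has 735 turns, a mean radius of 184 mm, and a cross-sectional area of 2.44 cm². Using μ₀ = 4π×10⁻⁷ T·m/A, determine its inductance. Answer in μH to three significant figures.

L ≈ 143 μH

For a thin toroid, L = μ₀N²A/(2πR).
L = (4π×10⁻⁷)(735)²(2.440×10^-4) / (2π×0.184 m) = 1.433×10^-4 H.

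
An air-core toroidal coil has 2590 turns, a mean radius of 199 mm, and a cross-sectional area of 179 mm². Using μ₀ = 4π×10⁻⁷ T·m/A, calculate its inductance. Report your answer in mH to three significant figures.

L ≈ 1.21 mH

For a thin toroid, L = μ₀N²A/(2πR).
L = (4π×10⁻⁷)(2590)²(1.790×10^-4) / (2π×0.199 m) = 1.207×10^-3 H.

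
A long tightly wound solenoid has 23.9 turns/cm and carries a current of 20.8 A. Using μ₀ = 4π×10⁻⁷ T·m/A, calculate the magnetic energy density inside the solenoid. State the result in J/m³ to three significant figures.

B = μ₀nI = (4π×10⁻⁷)(2.390×10^3)(20.8) = 6.247×10^-2 T.
u = B²/(2μ₀) = (6.247×10^-2)²/(2×4π×10⁻⁷) = 1.553×10^3 J/m³.

u ≈ 1550 J/m³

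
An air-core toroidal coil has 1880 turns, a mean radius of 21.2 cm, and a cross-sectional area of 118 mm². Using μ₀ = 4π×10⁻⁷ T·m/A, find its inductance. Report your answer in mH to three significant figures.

For a thin toroid, L = μ₀N²A/(2πR).
L = (4π×10⁻⁷)(1880)²(1.180×10^-4) / (2π×0.212 m) = 3.9345×10^-4 H.

L ≈ 0.393 mH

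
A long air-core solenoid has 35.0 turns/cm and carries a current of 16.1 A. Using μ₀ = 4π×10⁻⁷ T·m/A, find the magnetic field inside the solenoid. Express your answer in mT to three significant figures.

Inside a long solenoid, B = μ₀nI.
B = (4π×10⁻⁷)(3.500×10^3 m⁻¹)(16.1 A) = 7.081×10^-2 T.

B ≈ 70.8 mT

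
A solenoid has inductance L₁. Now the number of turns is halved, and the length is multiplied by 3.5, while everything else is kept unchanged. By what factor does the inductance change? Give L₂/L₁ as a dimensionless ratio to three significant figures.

L₂/L₁ = 0.0714

For a solenoid, L ∝ μᵣN²A/ℓ.
L₂/L₁ = (0.5)^2 × (3.5)^-1 = 0.0714.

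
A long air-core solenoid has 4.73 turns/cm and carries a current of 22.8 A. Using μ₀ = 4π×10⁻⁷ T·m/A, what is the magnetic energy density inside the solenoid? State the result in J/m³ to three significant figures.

B = μ₀nI = (4π×10⁻⁷)(473)(22.8) = 1.355×10^-2 T.
u = B²/(2μ₀) = (1.355×10^-2)²/(2×4π×10⁻⁷) = 73.08 J/m³.

u ≈ 73.1 J/m³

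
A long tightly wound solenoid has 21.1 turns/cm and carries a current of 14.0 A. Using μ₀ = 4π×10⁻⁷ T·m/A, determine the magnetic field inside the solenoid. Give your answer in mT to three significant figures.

B ≈ 37.1 mT

Inside a long solenoid, B = μ₀nI.
B = (4π×10⁻⁷)(2.110×10^3 m⁻¹)(14.0 A) = 3.712×10^-2 T.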